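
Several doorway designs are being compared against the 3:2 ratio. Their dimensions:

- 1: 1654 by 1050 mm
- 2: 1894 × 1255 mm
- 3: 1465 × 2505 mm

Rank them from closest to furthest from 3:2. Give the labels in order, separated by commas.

2, 1, 3

Ratios: 1 = 1654 / 1050 ≈ 1.575; 2 = 1894 / 1255 ≈ 1.509; 3 = 2505 / 1465 ≈ 1.710.
|Δ from 1.500|: 1 0.075; 2 0.009; 3 0.210.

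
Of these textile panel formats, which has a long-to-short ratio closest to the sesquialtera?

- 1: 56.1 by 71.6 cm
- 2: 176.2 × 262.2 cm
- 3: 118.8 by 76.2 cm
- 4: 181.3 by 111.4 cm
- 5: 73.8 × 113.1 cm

2

Target 3:2 ≈ 1.500.
1: 1.276 (Δ0.224)  2: 1.488 (Δ0.012)  3: 1.559 (Δ0.059)  4: 1.627 (Δ0.127)  5: 1.533 (Δ0.033)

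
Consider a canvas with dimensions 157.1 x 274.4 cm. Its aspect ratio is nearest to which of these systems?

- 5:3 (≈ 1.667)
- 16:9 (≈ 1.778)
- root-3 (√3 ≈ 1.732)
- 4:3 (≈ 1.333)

274.4/157.1 ≈ 1.747. Nearest candidates are root-3 (1.732, off by 0.015) and 16:9 (1.778, off by 0.031).

root-3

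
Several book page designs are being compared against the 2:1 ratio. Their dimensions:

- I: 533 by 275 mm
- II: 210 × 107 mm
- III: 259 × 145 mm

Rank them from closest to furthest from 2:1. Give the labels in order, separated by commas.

I: 533/275 ≈ 1.938 → |1.938 − 2.000| = 0.062
II: 210/107 ≈ 1.963 → |1.963 − 2.000| = 0.037
III: 259/145 ≈ 1.786 → |1.786 − 2.000| = 0.214

II, I, III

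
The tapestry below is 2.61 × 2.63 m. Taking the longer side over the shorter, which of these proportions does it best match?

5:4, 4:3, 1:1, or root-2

1:1

2.63/2.61 ≈ 1.008. Nearest candidates are 1:1 (1.000, off by 0.008) and 5:4 (1.250, off by 0.242).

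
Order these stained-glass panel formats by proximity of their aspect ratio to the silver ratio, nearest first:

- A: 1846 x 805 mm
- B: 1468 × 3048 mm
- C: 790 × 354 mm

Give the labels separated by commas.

Ratios: A = 1846 / 805 ≈ 2.293; B = 3048 / 1468 ≈ 2.076; C = 790 / 354 ≈ 2.232.
|Δ from 2.414|: A 0.121; B 0.338; C 0.182.

A, C, B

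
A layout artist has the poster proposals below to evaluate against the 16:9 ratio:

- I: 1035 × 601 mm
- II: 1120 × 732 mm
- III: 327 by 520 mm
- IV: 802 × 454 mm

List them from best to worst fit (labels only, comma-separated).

IV, I, III, II

I: 1035/601 ≈ 1.722 → |1.722 − 1.778| = 0.056
II: 1120/732 ≈ 1.530 → |1.530 − 1.778| = 0.248
III: 520/327 ≈ 1.590 → |1.590 − 1.778| = 0.188
IV: 802/454 ≈ 1.767 → |1.767 − 1.778| = 0.011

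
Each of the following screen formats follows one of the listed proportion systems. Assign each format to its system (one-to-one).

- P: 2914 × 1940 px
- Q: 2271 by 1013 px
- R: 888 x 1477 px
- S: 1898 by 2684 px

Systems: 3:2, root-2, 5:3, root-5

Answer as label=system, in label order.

P=3:2, Q=root-5, R=5:3, S=root-2

Ratios: P ≈ 1.502; Q ≈ 2.242; R ≈ 1.663; S ≈ 1.414.
Targets: 3:2 ≈ 1.500; root-2 ≈ 1.414; 5:3 ≈ 1.667; root-5 ≈ 2.236.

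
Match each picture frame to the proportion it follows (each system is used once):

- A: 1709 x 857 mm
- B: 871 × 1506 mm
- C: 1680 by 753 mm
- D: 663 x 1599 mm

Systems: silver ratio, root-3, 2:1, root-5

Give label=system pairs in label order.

A=2:1, B=root-3, C=root-5, D=silver ratio

Ratios: A ≈ 1.994; B ≈ 1.729; C ≈ 2.231; D ≈ 2.412.
Targets: silver ratio ≈ 2.414; root-3 ≈ 1.732; 2:1 ≈ 2.000; root-5 ≈ 2.236.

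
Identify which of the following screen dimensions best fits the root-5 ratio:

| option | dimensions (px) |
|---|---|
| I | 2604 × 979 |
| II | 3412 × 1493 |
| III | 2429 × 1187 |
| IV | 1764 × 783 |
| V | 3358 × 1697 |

Target root-5 ≈ 2.236.
I: 2.660 (Δ0.424)  II: 2.285 (Δ0.049)  III: 2.046 (Δ0.190)  IV: 2.253 (Δ0.017)  V: 1.979 (Δ0.257)

IV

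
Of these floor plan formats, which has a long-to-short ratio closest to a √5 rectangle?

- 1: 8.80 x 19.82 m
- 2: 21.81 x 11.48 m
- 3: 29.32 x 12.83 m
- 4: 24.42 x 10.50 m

1

Target root-5 ≈ 2.236.
1: 2.252 (Δ0.016)  2: 1.900 (Δ0.336)  3: 2.285 (Δ0.049)  4: 2.326 (Δ0.090)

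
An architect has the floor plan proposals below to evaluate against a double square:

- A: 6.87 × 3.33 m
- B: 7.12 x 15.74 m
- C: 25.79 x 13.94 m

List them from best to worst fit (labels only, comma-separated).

A: 6.87/3.33 ≈ 2.063 → |2.063 − 2.000| = 0.063
B: 15.74/7.12 ≈ 2.211 → |2.211 − 2.000| = 0.211
C: 25.79/13.94 ≈ 1.850 → |1.850 − 2.000| = 0.150

A, C, B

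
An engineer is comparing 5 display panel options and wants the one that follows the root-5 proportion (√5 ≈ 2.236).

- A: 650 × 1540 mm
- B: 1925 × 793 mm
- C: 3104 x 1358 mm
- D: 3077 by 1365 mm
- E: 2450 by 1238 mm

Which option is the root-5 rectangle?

Ratios (long/short): A ≈ 2.369; B ≈ 2.427; C ≈ 2.286; D ≈ 2.254; E ≈ 1.979.
root-5 ≈ 2.236; option D is nearest (Δ 0.018).

D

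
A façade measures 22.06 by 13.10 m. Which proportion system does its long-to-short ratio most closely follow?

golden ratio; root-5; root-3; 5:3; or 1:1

5:3

22.06/13.10 ≈ 1.684. Nearest candidates are 5:3 (1.667, off by 0.017) and root-3 (1.732, off by 0.048).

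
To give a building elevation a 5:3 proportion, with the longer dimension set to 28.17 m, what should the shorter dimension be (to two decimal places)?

5:3 ≈ 1.66667.
Shorter side = 28.17 ÷ 1.66667 ≈ 16.9020 → 16.90 m.

16.90 m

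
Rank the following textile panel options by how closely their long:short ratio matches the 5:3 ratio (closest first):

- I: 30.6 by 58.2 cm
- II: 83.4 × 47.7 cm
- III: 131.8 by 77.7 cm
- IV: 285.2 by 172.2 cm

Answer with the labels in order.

IV, III, II, I

Ratios: I = 58.2 / 30.6 ≈ 1.902; II = 83.4 / 47.7 ≈ 1.748; III = 131.8 / 77.7 ≈ 1.696; IV = 285.2 / 172.2 ≈ 1.656.
|Δ from 1.667|: I 0.235; II 0.081; III 0.029; IV 0.011.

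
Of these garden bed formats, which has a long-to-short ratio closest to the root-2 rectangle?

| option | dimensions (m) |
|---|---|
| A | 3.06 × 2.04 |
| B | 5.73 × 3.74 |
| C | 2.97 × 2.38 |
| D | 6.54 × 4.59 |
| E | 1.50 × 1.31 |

Ratios (long/short): A ≈ 1.500; B ≈ 1.532; C ≈ 1.248; D ≈ 1.425; E ≈ 1.145.
root-2 ≈ 1.414; option D is nearest (Δ 0.011).

D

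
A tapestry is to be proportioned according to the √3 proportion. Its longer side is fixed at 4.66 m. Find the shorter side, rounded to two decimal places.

root-3 ≈ 1.73205.
Shorter side = 4.66 ÷ 1.73205 ≈ 2.6905 → 2.69 m.

2.69 m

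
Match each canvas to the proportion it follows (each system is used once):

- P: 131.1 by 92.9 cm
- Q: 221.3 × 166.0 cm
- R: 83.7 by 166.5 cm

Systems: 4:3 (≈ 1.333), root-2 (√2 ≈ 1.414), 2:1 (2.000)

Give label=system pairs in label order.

P=root-2, Q=4:3, R=2:1

Ratios: P ≈ 1.411; Q ≈ 1.333; R ≈ 1.989.
Targets: 4:3 ≈ 1.333; root-2 ≈ 1.414; 2:1 ≈ 2.000.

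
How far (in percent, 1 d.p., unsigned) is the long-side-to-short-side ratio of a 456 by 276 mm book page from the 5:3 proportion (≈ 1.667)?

Ratio = 456 / 276 ≈ 1.6522.
Ideal 5:3 ≈ 1.6667. |1.6522 − 1.6667| / 1.6667 ≈ 0.87% → 0.9%.

0.9%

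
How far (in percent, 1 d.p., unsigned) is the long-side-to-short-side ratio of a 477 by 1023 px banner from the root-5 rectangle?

Ratio = 1023 / 477 ≈ 2.1447.
Ideal root-5 ≈ 2.2361. |2.1447 − 2.2361| / 2.2361 ≈ 4.09% → 4.1%.

4.1%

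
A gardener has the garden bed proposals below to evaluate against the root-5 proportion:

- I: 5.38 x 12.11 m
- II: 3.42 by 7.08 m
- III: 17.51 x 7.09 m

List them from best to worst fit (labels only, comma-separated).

I: 12.11/5.38 ≈ 2.251 → |2.251 − 2.236| = 0.015
II: 7.08/3.42 ≈ 2.070 → |2.070 − 2.236| = 0.166
III: 17.51/7.09 ≈ 2.470 → |2.470 − 2.236| = 0.234

I, II, III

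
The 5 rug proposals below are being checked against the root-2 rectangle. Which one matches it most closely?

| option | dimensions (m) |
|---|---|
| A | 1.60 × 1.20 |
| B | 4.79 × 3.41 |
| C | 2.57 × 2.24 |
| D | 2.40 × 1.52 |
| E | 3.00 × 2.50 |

Target root-2 ≈ 1.414.
A: 1.333 (Δ0.081)  B: 1.405 (Δ0.009)  C: 1.147 (Δ0.267)  D: 1.579 (Δ0.165)  E: 1.200 (Δ0.214)

B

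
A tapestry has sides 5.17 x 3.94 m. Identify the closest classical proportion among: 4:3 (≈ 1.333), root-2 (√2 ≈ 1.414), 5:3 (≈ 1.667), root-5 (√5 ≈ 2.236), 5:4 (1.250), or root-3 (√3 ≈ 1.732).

4:3

Ratio = 5.17 / 3.94 ≈ 1.312.
Distances: 4:3 1.333 (Δ 0.021); root-2 1.414 (Δ 0.102); 5:3 1.667 (Δ 0.355); root-5 2.236 (Δ 0.924); 5:4 1.250 (Δ 0.062); root-3 1.732 (Δ 0.420).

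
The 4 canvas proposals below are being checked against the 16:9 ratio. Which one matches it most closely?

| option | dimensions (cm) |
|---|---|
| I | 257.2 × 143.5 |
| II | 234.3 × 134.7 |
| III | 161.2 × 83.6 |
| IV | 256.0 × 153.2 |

I

Target 16:9 ≈ 1.778.
I: 1.792 (Δ0.014)  II: 1.739 (Δ0.039)  III: 1.928 (Δ0.150)  IV: 1.671 (Δ0.107)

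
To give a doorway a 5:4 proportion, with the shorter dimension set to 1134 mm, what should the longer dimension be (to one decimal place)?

5:4 = 1.25000.
Longer side = 1134 × 1.25000 ≈ 1417.500 → 1417.5 mm.

1417.5 mm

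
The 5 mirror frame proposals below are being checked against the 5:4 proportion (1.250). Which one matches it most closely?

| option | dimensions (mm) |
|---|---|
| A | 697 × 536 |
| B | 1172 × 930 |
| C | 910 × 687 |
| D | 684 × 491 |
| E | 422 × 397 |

B

Target 5:4 ≈ 1.250.
A: 1.300 (Δ0.050)  B: 1.260 (Δ0.010)  C: 1.325 (Δ0.075)  D: 1.393 (Δ0.143)  E: 1.063 (Δ0.187)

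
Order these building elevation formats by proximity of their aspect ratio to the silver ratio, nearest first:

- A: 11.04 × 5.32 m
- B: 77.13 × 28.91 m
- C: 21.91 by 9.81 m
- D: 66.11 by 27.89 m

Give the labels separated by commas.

Ratios: A = 11.04 / 5.32 ≈ 2.075; B = 77.13 / 28.91 ≈ 2.668; C = 21.91 / 9.81 ≈ 2.233; D = 66.11 / 27.89 ≈ 2.370.
|Δ from 2.414|: A 0.339; B 0.254; C 0.181; D 0.044.

D, C, B, A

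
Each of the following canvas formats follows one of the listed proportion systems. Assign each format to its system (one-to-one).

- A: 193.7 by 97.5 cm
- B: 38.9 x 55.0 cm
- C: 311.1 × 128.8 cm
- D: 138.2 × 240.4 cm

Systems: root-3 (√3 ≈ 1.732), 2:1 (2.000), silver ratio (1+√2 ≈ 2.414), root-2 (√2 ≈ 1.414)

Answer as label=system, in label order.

Ratios: A ≈ 1.987; B ≈ 1.414; C ≈ 2.415; D ≈ 1.740.
Targets: root-3 ≈ 1.732; 2:1 ≈ 2.000; silver ratio ≈ 2.414; root-2 ≈ 1.414.

A=2:1, B=root-2, C=silver ratio, D=root-3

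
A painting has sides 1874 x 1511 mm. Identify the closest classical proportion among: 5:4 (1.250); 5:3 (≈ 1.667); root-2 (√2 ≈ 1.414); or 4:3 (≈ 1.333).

5:4

Ratio = 1874 / 1511 ≈ 1.240.
Distances: 5:4 1.250 (Δ 0.010); 5:3 1.667 (Δ 0.427); root-2 1.414 (Δ 0.174); 4:3 1.333 (Δ 0.093).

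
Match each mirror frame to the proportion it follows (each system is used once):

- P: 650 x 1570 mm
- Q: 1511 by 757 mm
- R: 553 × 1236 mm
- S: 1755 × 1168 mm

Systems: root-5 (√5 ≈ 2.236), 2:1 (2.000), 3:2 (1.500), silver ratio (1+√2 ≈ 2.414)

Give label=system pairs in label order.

P=silver ratio, Q=2:1, R=root-5, S=3:2

P = 1570/650 ≈ 2.415 → silver ratio (2.414)
Q = 1511/757 ≈ 1.996 → 2:1 (2.000)
R = 1236/553 ≈ 2.235 → root-5 (2.236)
S = 1755/1168 ≈ 1.503 → 3:2 (1.500)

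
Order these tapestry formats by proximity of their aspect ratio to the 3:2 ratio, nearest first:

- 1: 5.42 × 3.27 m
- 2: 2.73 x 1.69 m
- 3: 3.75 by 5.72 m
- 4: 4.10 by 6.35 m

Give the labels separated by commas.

1: 5.42/3.27 ≈ 1.657 → |1.657 − 1.500| = 0.157
2: 2.73/1.69 ≈ 1.615 → |1.615 − 1.500| = 0.115
3: 5.72/3.75 ≈ 1.525 → |1.525 − 1.500| = 0.025
4: 6.35/4.10 ≈ 1.549 → |1.549 − 1.500| = 0.049

3, 4, 2, 1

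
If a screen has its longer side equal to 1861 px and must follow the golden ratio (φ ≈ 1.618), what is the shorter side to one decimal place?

golden ratio ≈ 1.61803.
Shorter side = 1861 ÷ 1.61803 ≈ 1150.164 → 1150.2 px.

1150.2 px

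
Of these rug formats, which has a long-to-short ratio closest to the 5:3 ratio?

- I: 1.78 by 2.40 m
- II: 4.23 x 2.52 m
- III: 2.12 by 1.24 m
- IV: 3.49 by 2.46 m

II

Target 5:3 ≈ 1.667.
I: 1.348 (Δ0.319)  II: 1.679 (Δ0.012)  III: 1.710 (Δ0.043)  IV: 1.419 (Δ0.248)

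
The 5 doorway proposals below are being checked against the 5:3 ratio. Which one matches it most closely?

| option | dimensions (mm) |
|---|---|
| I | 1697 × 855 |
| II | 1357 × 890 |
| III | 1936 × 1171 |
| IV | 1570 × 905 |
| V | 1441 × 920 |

III

Target 5:3 ≈ 1.667.
I: 1.985 (Δ0.318)  II: 1.525 (Δ0.142)  III: 1.653 (Δ0.014)  IV: 1.735 (Δ0.068)  V: 1.566 (Δ0.101)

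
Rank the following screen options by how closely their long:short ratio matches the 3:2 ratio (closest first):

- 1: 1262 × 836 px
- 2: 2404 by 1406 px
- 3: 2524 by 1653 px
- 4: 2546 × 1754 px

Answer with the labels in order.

1, 3, 4, 2

1: 1262/836 ≈ 1.510 → |1.510 − 1.500| = 0.010
2: 2404/1406 ≈ 1.710 → |1.710 − 1.500| = 0.210
3: 2524/1653 ≈ 1.527 → |1.527 − 1.500| = 0.027
4: 2546/1754 ≈ 1.452 → |1.452 − 1.500| = 0.048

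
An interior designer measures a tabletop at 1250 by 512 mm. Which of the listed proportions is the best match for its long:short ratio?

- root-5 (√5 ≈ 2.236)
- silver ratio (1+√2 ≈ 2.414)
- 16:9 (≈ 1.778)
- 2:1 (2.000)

silver ratio

Ratio = 1250 / 512 ≈ 2.441.
Distances: root-5 2.236 (Δ 0.205); silver ratio 2.414 (Δ 0.027); 16:9 1.778 (Δ 0.663); 2:1 2.000 (Δ 0.441).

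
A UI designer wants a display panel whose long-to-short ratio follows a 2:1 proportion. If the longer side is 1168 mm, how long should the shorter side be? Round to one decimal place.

2:1 = 2.00000.
Shorter side = 1168 ÷ 2.00000 ≈ 584.000 → 584.0 mm.

584.0 mm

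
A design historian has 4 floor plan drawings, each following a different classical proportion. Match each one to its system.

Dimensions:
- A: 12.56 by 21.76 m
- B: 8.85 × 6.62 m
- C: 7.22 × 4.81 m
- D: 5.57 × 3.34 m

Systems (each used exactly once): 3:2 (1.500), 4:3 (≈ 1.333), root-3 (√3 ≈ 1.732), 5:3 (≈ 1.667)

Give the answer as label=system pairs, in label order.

Ratios: A ≈ 1.732; B ≈ 1.337; C ≈ 1.501; D ≈ 1.668.
Targets: 3:2 ≈ 1.500; 4:3 ≈ 1.333; root-3 ≈ 1.732; 5:3 ≈ 1.667.

A=root-3, B=4:3, C=3:2, D=5:3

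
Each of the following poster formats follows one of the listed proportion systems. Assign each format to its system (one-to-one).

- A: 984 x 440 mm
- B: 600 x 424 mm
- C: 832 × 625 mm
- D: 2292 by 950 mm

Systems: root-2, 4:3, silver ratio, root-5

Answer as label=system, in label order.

A=root-5, B=root-2, C=4:3, D=silver ratio

Ratios: A ≈ 2.236; B ≈ 1.415; C ≈ 1.331; D ≈ 2.413.
Targets: root-2 ≈ 1.414; 4:3 ≈ 1.333; silver ratio ≈ 2.414; root-5 ≈ 2.236.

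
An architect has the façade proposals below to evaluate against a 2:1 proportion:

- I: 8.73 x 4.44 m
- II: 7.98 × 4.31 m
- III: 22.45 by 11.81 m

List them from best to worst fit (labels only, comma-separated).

Ratios: I = 8.73 / 4.44 ≈ 1.966; II = 7.98 / 4.31 ≈ 1.852; III = 22.45 / 11.81 ≈ 1.901.
|Δ from 2.000|: I 0.034; II 0.148; III 0.099.

I, III, II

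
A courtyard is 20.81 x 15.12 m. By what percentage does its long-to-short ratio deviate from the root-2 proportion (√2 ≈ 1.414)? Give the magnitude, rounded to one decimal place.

2.7%

Ratio = 20.81 / 15.12 ≈ 1.3763.
Ideal root-2 ≈ 1.4142. |1.3763 − 1.4142| / 1.4142 ≈ 2.68% → 2.7%.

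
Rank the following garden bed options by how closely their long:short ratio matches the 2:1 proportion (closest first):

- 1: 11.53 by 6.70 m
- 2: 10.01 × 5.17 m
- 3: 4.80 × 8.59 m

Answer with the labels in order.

2, 3, 1

Ratios: 1 = 11.53 / 6.70 ≈ 1.721; 2 = 10.01 / 5.17 ≈ 1.936; 3 = 8.59 / 4.80 ≈ 1.790.
|Δ from 2.000|: 1 0.279; 2 0.064; 3 0.210.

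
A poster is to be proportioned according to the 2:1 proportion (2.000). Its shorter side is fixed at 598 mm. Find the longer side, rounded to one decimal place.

1196.0 mm

2:1 = 2.00000.
Longer side = 598 × 2.00000 ≈ 1196.000 → 1196.0 mm.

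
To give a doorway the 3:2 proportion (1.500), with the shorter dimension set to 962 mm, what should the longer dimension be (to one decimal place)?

1443.0 mm

3:2 = 1.50000.
Longer side = 962 × 1.50000 ≈ 1443.000 → 1443.0 mm.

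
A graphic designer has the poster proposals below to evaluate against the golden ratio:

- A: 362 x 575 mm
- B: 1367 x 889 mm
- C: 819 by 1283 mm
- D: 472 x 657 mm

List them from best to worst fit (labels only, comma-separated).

Ratios: A = 575 / 362 ≈ 1.588; B = 1367 / 889 ≈ 1.538; C = 1283 / 819 ≈ 1.567; D = 657 / 472 ≈ 1.392.
|Δ from 1.618|: A 0.030; B 0.080; C 0.051; D 0.226.

A, C, B, D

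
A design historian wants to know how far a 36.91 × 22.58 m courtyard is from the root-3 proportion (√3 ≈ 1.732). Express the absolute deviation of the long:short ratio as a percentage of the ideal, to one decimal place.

5.6%

Ratio = 36.91 / 22.58 ≈ 1.6346.
Ideal root-3 ≈ 1.7321. |1.6346 − 1.7321| / 1.7321 ≈ 5.63% → 5.6%.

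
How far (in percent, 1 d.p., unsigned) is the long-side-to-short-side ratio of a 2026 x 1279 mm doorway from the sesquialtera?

5.6%

Ratio = 2026 / 1279 ≈ 1.5841.
Ideal 3:2 = 1.5000. |1.5841 − 1.5000| / 1.5000 ≈ 5.61% → 5.6%.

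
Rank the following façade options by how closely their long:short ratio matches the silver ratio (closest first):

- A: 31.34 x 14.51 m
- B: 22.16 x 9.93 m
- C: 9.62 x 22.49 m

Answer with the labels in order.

C, B, A

Ratios: A = 31.34 / 14.51 ≈ 2.160; B = 22.16 / 9.93 ≈ 2.232; C = 22.49 / 9.62 ≈ 2.338.
|Δ from 2.414|: A 0.254; B 0.182; C 0.076.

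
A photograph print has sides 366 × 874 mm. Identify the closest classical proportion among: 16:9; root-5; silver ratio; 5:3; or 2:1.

silver ratio

874/366 ≈ 2.388. Nearest candidates are silver ratio (2.414, off by 0.026) and root-5 (2.236, off by 0.152).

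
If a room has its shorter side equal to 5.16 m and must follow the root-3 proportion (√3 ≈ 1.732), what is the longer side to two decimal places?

root-3 ≈ 1.73205.
Longer side = 5.16 × 1.73205 ≈ 8.9374 → 8.94 m.

8.94 m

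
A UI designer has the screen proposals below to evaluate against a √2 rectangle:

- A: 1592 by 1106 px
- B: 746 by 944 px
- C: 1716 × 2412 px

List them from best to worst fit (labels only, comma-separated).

C, A, B

Ratios: A = 1592 / 1106 ≈ 1.439; B = 944 / 746 ≈ 1.265; C = 2412 / 1716 ≈ 1.406.
|Δ from 1.414|: A 0.025; B 0.149; C 0.008.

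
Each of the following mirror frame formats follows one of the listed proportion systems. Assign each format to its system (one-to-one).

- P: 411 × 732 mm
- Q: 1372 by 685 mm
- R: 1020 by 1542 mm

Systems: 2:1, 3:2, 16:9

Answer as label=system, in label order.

P = 732/411 ≈ 1.781 → 16:9 (1.778)
Q = 1372/685 ≈ 2.003 → 2:1 (2.000)
R = 1542/1020 ≈ 1.512 → 3:2 (1.500)

P=16:9, Q=2:1, R=3:2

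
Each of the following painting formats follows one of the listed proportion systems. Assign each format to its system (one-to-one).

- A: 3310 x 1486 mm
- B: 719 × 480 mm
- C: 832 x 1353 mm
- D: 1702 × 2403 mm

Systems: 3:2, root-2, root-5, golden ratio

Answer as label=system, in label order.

A=root-5, B=3:2, C=golden ratio, D=root-2

Ratios: A ≈ 2.227; B ≈ 1.498; C ≈ 1.626; D ≈ 1.412.
Targets: 3:2 ≈ 1.500; root-2 ≈ 1.414; root-5 ≈ 2.236; golden ratio ≈ 1.618.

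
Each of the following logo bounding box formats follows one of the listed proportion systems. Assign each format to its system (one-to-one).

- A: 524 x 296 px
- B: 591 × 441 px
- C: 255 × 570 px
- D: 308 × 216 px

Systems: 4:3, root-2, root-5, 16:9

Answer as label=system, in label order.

A = 524/296 ≈ 1.770 → 16:9 (1.778)
B = 591/441 ≈ 1.340 → 4:3 (1.333)
C = 570/255 ≈ 2.235 → root-5 (2.236)
D = 308/216 ≈ 1.426 → root-2 (1.414)

A=16:9, B=4:3, C=root-5, D=root-2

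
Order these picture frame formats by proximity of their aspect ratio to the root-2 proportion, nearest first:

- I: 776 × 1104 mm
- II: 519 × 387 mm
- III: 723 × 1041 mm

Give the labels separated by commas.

I, III, II

Ratios: I = 1104 / 776 ≈ 1.423; II = 519 / 387 ≈ 1.341; III = 1041 / 723 ≈ 1.440.
|Δ from 1.414|: I 0.009; II 0.073; III 0.026.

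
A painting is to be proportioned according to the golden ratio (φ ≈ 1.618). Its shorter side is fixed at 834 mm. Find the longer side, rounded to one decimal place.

golden ratio ≈ 1.61803.
Longer side = 834 × 1.61803 ≈ 1349.437 → 1349.4 mm.

1349.4 mm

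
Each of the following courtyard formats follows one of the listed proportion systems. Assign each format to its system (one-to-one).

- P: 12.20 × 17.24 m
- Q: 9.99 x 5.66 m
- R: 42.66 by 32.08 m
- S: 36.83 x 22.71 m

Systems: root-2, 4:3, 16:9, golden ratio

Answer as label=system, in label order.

P=root-2, Q=16:9, R=4:3, S=golden ratio

P = 17.24/12.20 ≈ 1.413 → root-2 (1.414)
Q = 9.99/5.66 ≈ 1.765 → 16:9 (1.778)
R = 42.66/32.08 ≈ 1.330 → 4:3 (1.333)
S = 36.83/22.71 ≈ 1.622 → golden ratio (1.618)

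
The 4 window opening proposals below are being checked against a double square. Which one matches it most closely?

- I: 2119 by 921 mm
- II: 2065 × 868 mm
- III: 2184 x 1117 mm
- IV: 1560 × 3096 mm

Target 2:1 ≈ 2.000.
I: 2.301 (Δ0.301)  II: 2.379 (Δ0.379)  III: 1.955 (Δ0.045)  IV: 1.985 (Δ0.015)

IV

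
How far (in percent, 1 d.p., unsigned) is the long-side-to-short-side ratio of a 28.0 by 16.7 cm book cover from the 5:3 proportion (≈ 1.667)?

0.6%

Ratio = 28.0 / 16.7 ≈ 1.6766.
Ideal 5:3 ≈ 1.6667. |1.6766 − 1.6667| / 1.6667 ≈ 0.59% → 0.6%.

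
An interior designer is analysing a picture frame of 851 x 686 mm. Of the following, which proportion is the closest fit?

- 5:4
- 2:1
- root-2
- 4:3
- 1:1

5:4

851/686 ≈ 1.241. Nearest candidates are 5:4 (1.250, off by 0.009) and 4:3 (1.333, off by 0.092).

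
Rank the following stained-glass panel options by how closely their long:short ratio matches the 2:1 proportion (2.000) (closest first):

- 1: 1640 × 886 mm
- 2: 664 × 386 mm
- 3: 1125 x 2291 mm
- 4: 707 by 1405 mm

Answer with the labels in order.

1: 1640/886 ≈ 1.851 → |1.851 − 2.000| = 0.149
2: 664/386 ≈ 1.720 → |1.720 − 2.000| = 0.280
3: 2291/1125 ≈ 2.036 → |2.036 − 2.000| = 0.036
4: 1405/707 ≈ 1.987 → |1.987 − 2.000| = 0.013

4, 3, 1, 2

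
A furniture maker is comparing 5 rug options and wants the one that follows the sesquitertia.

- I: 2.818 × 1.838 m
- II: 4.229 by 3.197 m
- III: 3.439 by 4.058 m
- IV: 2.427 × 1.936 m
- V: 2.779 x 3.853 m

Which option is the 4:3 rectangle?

Target 4:3 ≈ 1.333.
I: 1.533 (Δ0.200)  II: 1.323 (Δ0.010)  III: 1.180 (Δ0.153)  IV: 1.254 (Δ0.079)  V: 1.386 (Δ0.053)

II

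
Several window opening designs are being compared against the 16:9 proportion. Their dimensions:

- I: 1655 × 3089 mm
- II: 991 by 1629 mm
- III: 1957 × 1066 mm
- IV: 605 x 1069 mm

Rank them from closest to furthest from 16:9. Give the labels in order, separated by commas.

Ratios: I = 3089 / 1655 ≈ 1.866; II = 1629 / 991 ≈ 1.644; III = 1957 / 1066 ≈ 1.836; IV = 1069 / 605 ≈ 1.767.
|Δ from 1.778|: I 0.088; II 0.134; III 0.058; IV 0.011.

IV, III, I, II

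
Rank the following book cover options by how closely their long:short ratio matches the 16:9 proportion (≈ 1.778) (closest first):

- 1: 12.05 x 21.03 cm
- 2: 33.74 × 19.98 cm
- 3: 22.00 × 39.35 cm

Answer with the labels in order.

3, 1, 2

1: 21.03/12.05 ≈ 1.745 → |1.745 − 1.778| = 0.033
2: 33.74/19.98 ≈ 1.689 → |1.689 − 1.778| = 0.089
3: 39.35/22.00 ≈ 1.789 → |1.789 − 1.778| = 0.011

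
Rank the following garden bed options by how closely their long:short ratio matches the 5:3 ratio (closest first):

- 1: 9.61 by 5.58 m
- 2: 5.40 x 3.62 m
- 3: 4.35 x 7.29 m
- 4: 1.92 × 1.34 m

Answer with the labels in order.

3, 1, 2, 4

1: 9.61/5.58 ≈ 1.722 → |1.722 − 1.667| = 0.055
2: 5.40/3.62 ≈ 1.492 → |1.492 − 1.667| = 0.175
3: 7.29/4.35 ≈ 1.676 → |1.676 − 1.667| = 0.009
4: 1.92/1.34 ≈ 1.433 → |1.433 − 1.667| = 0.234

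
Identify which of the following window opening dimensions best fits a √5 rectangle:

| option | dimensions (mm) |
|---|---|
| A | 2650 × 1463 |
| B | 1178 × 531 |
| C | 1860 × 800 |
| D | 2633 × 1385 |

B

Target root-5 ≈ 2.236.
A: 1.811 (Δ0.425)  B: 2.218 (Δ0.018)  C: 2.325 (Δ0.089)  D: 1.901 (Δ0.335)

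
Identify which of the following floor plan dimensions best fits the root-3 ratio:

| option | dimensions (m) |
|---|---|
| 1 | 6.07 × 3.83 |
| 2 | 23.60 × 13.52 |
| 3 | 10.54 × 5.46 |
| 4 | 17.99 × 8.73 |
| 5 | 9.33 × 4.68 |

Ratios (long/short): 1 ≈ 1.585; 2 ≈ 1.746; 3 ≈ 1.930; 4 ≈ 2.061; 5 ≈ 1.994.
root-3 ≈ 1.732; option 2 is nearest (Δ 0.014).

2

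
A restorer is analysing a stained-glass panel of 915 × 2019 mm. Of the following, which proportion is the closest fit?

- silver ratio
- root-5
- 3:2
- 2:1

root-5

Ratio = 2019 / 915 ≈ 2.207.
Distances: silver ratio 2.414 (Δ 0.207); root-5 2.236 (Δ 0.029); 3:2 1.500 (Δ 0.707); 2:1 2.000 (Δ 0.207).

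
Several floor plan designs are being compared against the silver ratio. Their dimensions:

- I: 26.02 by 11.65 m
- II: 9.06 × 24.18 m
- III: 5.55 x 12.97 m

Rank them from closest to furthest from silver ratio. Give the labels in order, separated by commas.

III, I, II

Ratios: I = 26.02 / 11.65 ≈ 2.233; II = 24.18 / 9.06 ≈ 2.669; III = 12.97 / 5.55 ≈ 2.337.
|Δ from 2.414|: I 0.181; II 0.255; III 0.077.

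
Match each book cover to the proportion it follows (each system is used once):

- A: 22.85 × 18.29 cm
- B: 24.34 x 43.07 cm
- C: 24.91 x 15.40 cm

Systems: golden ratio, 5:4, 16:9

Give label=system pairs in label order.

Ratios: A ≈ 1.249; B ≈ 1.770; C ≈ 1.618.
Targets: golden ratio ≈ 1.618; 5:4 ≈ 1.250; 16:9 ≈ 1.778.

A=5:4, B=16:9, C=golden ratio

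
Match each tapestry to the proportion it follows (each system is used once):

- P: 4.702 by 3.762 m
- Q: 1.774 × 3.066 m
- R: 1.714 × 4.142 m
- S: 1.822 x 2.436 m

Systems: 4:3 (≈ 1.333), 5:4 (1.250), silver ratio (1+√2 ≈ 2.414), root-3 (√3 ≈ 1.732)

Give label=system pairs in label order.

P=5:4, Q=root-3, R=silver ratio, S=4:3

Ratios: P ≈ 1.250; Q ≈ 1.728; R ≈ 2.417; S ≈ 1.337.
Targets: 4:3 ≈ 1.333; 5:4 ≈ 1.250; silver ratio ≈ 2.414; root-3 ≈ 1.732.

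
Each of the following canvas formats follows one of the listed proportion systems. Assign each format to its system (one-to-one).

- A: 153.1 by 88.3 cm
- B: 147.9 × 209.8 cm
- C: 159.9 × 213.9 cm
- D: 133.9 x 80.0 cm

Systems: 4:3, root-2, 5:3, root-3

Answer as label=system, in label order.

A = 153.1/88.3 ≈ 1.734 → root-3 (1.732)
B = 209.8/147.9 ≈ 1.419 → root-2 (1.414)
C = 213.9/159.9 ≈ 1.338 → 4:3 (1.333)
D = 133.9/80.0 ≈ 1.674 → 5:3 (1.667)

A=root-3, B=root-2, C=4:3, D=5:3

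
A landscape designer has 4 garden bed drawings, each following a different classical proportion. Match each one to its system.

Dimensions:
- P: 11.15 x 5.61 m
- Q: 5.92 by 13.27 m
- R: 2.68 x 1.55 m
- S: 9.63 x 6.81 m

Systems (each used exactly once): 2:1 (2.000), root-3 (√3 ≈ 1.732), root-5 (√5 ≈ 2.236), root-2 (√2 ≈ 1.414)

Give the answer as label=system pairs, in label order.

P=2:1, Q=root-5, R=root-3, S=root-2

P = 11.15/5.61 ≈ 1.988 → 2:1 (2.000)
Q = 13.27/5.92 ≈ 2.242 → root-5 (2.236)
R = 2.68/1.55 ≈ 1.729 → root-3 (1.732)
S = 9.63/6.81 ≈ 1.414 → root-2 (1.414)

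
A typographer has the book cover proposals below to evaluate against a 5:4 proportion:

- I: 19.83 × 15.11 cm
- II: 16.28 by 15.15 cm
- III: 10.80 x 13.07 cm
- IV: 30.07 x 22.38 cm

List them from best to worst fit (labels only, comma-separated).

I: 19.83/15.11 ≈ 1.312 → |1.312 − 1.250| = 0.062
II: 16.28/15.15 ≈ 1.075 → |1.075 − 1.250| = 0.175
III: 13.07/10.80 ≈ 1.210 → |1.210 − 1.250| = 0.040
IV: 30.07/22.38 ≈ 1.344 → |1.344 − 1.250| = 0.094

III, I, IV, II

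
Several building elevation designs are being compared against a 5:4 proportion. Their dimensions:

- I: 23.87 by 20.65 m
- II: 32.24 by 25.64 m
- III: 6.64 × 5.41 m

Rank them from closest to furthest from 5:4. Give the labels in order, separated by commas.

II, III, I

Ratios: I = 23.87 / 20.65 ≈ 1.156; II = 32.24 / 25.64 ≈ 1.257; III = 6.64 / 5.41 ≈ 1.227.
|Δ from 1.250|: I 0.094; II 0.007; III 0.023.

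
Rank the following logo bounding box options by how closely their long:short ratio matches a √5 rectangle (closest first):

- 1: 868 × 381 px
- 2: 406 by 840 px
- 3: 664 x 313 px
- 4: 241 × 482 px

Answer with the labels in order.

1, 3, 2, 4

1: 868/381 ≈ 2.278 → |2.278 − 2.236| = 0.042
2: 840/406 ≈ 2.069 → |2.069 − 2.236| = 0.167
3: 664/313 ≈ 2.121 → |2.121 − 2.236| = 0.115
4: 482/241 ≈ 2.000 → |2.000 − 2.236| = 0.236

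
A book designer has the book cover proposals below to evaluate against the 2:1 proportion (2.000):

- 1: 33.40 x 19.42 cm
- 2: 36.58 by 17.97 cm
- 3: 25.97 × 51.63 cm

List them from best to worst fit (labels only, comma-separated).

3, 2, 1

1: 33.40/19.42 ≈ 1.720 → |1.720 − 2.000| = 0.280
2: 36.58/17.97 ≈ 2.036 → |2.036 − 2.000| = 0.036
3: 51.63/25.97 ≈ 1.988 → |1.988 − 2.000| = 0.012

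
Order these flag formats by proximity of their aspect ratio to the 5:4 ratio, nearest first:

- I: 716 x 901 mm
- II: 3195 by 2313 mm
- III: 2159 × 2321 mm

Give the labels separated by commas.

Ratios: I = 901 / 716 ≈ 1.258; II = 3195 / 2313 ≈ 1.381; III = 2321 / 2159 ≈ 1.075.
|Δ from 1.250|: I 0.008; II 0.131; III 0.175.

I, II, III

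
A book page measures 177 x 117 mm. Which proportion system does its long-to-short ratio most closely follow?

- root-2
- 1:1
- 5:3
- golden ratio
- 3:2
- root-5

3:2

Ratio = 177 / 117 ≈ 1.513.
Distances: root-2 1.414 (Δ 0.099); 1:1 1.000 (Δ 0.513); 5:3 1.667 (Δ 0.154); golden ratio 1.618 (Δ 0.105); 3:2 1.500 (Δ 0.013); root-5 2.236 (Δ 0.723).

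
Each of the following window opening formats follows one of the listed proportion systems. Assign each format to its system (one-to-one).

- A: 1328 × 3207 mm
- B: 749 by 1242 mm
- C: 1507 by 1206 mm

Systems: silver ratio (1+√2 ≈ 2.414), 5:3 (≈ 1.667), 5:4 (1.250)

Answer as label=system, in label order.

A=silver ratio, B=5:3, C=5:4

A = 3207/1328 ≈ 2.415 → silver ratio (2.414)
B = 1242/749 ≈ 1.658 → 5:3 (1.667)
C = 1507/1206 ≈ 1.250 → 5:4 (1.250)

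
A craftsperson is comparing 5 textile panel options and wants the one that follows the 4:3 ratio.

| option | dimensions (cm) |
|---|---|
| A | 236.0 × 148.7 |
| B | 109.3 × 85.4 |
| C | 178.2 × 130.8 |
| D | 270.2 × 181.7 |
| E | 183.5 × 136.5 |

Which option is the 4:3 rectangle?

Ratios (long/short): A ≈ 1.587; B ≈ 1.280; C ≈ 1.362; D ≈ 1.487; E ≈ 1.344.
4:3 ≈ 1.333; option E is nearest (Δ 0.011).

E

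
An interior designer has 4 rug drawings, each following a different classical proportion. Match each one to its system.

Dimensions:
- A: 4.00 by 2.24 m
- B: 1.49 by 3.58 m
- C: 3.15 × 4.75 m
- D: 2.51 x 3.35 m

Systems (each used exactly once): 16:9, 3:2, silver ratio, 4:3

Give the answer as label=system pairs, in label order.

A=16:9, B=silver ratio, C=3:2, D=4:3

A = 4.00/2.24 ≈ 1.786 → 16:9 (1.778)
B = 3.58/1.49 ≈ 2.403 → silver ratio (2.414)
C = 4.75/3.15 ≈ 1.508 → 3:2 (1.500)
D = 3.35/2.51 ≈ 1.335 → 4:3 (1.333)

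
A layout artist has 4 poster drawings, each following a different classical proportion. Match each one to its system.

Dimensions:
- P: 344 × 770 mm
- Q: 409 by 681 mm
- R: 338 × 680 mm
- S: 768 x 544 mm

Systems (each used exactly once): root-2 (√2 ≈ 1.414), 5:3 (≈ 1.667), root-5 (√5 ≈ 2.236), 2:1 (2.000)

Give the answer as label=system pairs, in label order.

P = 770/344 ≈ 2.238 → root-5 (2.236)
Q = 681/409 ≈ 1.665 → 5:3 (1.667)
R = 680/338 ≈ 2.012 → 2:1 (2.000)
S = 768/544 ≈ 1.412 → root-2 (1.414)

P=root-5, Q=5:3, R=2:1, S=root-2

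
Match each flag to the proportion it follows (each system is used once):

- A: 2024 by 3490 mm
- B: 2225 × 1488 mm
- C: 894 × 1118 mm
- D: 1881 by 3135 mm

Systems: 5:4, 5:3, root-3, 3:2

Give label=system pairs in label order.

A = 3490/2024 ≈ 1.724 → root-3 (1.732)
B = 2225/1488 ≈ 1.495 → 3:2 (1.500)
C = 1118/894 ≈ 1.251 → 5:4 (1.250)
D = 3135/1881 ≈ 1.667 → 5:3 (1.667)

A=root-3, B=3:2, C=5:4, D=5:3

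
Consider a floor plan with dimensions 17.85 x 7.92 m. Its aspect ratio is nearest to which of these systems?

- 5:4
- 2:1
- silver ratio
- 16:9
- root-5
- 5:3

17.85/7.92 ≈ 2.254. Nearest candidates are root-5 (2.236, off by 0.018) and silver ratio (2.414, off by 0.160).

root-5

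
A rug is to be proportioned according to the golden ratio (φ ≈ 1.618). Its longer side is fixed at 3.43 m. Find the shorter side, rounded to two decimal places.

2.12 m

golden ratio ≈ 1.61803.
Shorter side = 3.43 ÷ 1.61803 ≈ 2.1199 → 2.12 m.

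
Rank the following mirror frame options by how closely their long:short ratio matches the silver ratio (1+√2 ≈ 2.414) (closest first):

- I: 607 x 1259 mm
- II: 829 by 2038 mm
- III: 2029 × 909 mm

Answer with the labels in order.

II, III, I

Ratios: I = 1259 / 607 ≈ 2.074; II = 2038 / 829 ≈ 2.458; III = 2029 / 909 ≈ 2.232.
|Δ from 2.414|: I 0.340; II 0.044; III 0.182.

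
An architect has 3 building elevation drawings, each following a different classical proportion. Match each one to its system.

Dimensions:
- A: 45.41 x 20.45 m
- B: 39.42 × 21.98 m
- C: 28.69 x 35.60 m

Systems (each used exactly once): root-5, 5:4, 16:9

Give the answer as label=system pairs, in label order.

Ratios: A ≈ 2.221; B ≈ 1.793; C ≈ 1.241.
Targets: root-5 ≈ 2.236; 5:4 ≈ 1.250; 16:9 ≈ 1.778.

A=root-5, B=16:9, C=5:4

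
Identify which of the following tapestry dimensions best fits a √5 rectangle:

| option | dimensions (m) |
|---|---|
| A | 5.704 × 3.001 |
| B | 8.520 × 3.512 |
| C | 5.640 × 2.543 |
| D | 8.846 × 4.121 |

C

Target root-5 ≈ 2.236.
A: 1.901 (Δ0.335)  B: 2.426 (Δ0.190)  C: 2.218 (Δ0.018)  D: 2.147 (Δ0.089)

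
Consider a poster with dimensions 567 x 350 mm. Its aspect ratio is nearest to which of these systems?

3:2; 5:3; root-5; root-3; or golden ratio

Ratio = 567 / 350 ≈ 1.620.
Distances: 3:2 1.500 (Δ 0.120); 5:3 1.667 (Δ 0.047); root-5 2.236 (Δ 0.616); root-3 1.732 (Δ 0.112); golden ratio 1.618 (Δ 0.002).

golden ratio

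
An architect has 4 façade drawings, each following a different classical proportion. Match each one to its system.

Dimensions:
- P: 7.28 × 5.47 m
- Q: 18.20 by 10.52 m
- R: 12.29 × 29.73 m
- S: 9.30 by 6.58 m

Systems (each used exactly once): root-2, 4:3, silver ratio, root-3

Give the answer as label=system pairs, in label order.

P=4:3, Q=root-3, R=silver ratio, S=root-2

P = 7.28/5.47 ≈ 1.331 → 4:3 (1.333)
Q = 18.20/10.52 ≈ 1.730 → root-3 (1.732)
R = 29.73/12.29 ≈ 2.419 → silver ratio (2.414)
S = 9.30/6.58 ≈ 1.413 → root-2 (1.414)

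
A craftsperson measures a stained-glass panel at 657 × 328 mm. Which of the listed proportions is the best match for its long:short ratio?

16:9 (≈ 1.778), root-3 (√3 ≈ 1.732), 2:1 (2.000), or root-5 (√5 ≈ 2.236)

657/328 ≈ 2.003. Nearest candidates are 2:1 (2.000, off by 0.003) and 16:9 (1.778, off by 0.225).

2:1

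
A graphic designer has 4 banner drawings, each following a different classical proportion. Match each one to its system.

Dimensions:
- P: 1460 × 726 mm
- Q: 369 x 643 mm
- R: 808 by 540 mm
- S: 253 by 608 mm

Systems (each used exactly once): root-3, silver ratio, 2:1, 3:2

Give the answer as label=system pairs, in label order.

P=2:1, Q=root-3, R=3:2, S=silver ratio

Ratios: P ≈ 2.011; Q ≈ 1.743; R ≈ 1.496; S ≈ 2.403.
Targets: root-3 ≈ 1.732; silver ratio ≈ 2.414; 2:1 ≈ 2.000; 3:2 ≈ 1.500.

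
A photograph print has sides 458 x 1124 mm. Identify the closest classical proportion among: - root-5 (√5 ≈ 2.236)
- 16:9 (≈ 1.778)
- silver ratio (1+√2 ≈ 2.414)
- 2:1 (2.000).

1124/458 ≈ 2.454. Nearest candidates are silver ratio (2.414, off by 0.040) and root-5 (2.236, off by 0.218).

silver ratio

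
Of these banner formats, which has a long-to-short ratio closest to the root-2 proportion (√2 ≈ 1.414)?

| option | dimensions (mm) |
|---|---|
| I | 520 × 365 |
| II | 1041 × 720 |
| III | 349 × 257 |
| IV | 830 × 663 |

I

Target root-2 ≈ 1.414.
I: 1.425 (Δ0.011)  II: 1.446 (Δ0.032)  III: 1.358 (Δ0.056)  IV: 1.252 (Δ0.162)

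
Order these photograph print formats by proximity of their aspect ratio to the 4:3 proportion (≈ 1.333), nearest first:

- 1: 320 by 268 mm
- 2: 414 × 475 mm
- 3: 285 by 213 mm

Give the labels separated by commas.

1: 320/268 ≈ 1.194 → |1.194 − 1.333| = 0.139
2: 475/414 ≈ 1.147 → |1.147 − 1.333| = 0.186
3: 285/213 ≈ 1.338 → |1.338 − 1.333| = 0.005

3, 1, 2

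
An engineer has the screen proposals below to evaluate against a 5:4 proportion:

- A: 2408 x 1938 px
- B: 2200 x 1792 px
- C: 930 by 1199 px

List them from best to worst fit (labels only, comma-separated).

A, B, C

Ratios: A = 2408 / 1938 ≈ 1.243; B = 2200 / 1792 ≈ 1.228; C = 1199 / 930 ≈ 1.289.
|Δ from 1.250|: A 0.007; B 0.022; C 0.039.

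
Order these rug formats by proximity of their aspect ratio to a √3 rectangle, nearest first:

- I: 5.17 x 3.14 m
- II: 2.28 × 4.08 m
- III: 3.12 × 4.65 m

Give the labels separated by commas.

I: 5.17/3.14 ≈ 1.646 → |1.646 − 1.732| = 0.086
II: 4.08/2.28 ≈ 1.789 → |1.789 − 1.732| = 0.057
III: 4.65/3.12 ≈ 1.490 → |1.490 − 1.732| = 0.242

II, I, III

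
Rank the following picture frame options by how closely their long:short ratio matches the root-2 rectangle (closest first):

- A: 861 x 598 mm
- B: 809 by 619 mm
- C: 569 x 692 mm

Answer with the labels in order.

Ratios: A = 861 / 598 ≈ 1.440; B = 809 / 619 ≈ 1.307; C = 692 / 569 ≈ 1.216.
|Δ from 1.414|: A 0.026; B 0.107; C 0.198.

A, B, C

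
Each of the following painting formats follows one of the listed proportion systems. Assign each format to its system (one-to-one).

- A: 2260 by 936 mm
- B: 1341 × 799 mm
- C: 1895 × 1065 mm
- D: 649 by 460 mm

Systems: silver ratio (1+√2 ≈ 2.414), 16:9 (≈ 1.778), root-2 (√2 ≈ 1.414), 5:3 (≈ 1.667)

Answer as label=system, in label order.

A=silver ratio, B=5:3, C=16:9, D=root-2

A = 2260/936 ≈ 2.415 → silver ratio (2.414)
B = 1341/799 ≈ 1.678 → 5:3 (1.667)
C = 1895/1065 ≈ 1.779 → 16:9 (1.778)
D = 649/460 ≈ 1.411 → root-2 (1.414)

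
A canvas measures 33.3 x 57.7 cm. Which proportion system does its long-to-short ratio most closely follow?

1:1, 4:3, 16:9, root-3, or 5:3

root-3

57.7/33.3 ≈ 1.733. Nearest candidates are root-3 (1.732, off by 0.001) and 16:9 (1.778, off by 0.045).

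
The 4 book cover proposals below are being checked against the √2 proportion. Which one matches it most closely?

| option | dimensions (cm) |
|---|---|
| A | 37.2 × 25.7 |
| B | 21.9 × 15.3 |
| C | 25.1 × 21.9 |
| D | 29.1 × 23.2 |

B

Ratios (long/short): A ≈ 1.447; B ≈ 1.431; C ≈ 1.146; D ≈ 1.254.
root-2 ≈ 1.414; option B is nearest (Δ 0.017).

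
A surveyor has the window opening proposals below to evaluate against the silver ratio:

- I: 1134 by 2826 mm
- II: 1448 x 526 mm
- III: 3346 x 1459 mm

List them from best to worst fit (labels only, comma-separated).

I, III, II

Ratios: I = 2826 / 1134 ≈ 2.492; II = 1448 / 526 ≈ 2.753; III = 3346 / 1459 ≈ 2.293.
|Δ from 2.414|: I 0.078; II 0.339; III 0.121.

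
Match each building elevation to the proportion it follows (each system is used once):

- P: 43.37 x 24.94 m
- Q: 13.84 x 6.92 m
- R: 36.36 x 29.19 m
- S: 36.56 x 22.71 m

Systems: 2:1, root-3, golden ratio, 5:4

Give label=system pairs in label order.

P=root-3, Q=2:1, R=5:4, S=golden ratio

Ratios: P ≈ 1.739; Q ≈ 2.000; R ≈ 1.246; S ≈ 1.610.
Targets: 2:1 ≈ 2.000; root-3 ≈ 1.732; golden ratio ≈ 1.618; 5:4 ≈ 1.250.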